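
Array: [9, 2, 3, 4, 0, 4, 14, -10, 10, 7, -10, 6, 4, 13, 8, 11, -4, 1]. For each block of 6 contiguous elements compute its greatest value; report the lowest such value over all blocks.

Each size-6 window and its max:
9 2 3 4 0 4 → max 9
2 3 4 0 4 14 → max 14
3 4 0 4 14 -10 → max 14
4 0 4 14 -10 10 → max 14
0 4 14 -10 10 7 → max 14
4 14 -10 10 7 -10 → max 14
14 -10 10 7 -10 6 → max 14
-10 10 7 -10 6 4 → max 10
10 7 -10 6 4 13 → max 13
7 -10 6 4 13 8 → max 13
-10 6 4 13 8 11 → max 13
6 4 13 8 11 -4 → max 13
4 13 8 11 -4 1 → max 13
Lowest of these is 9.

9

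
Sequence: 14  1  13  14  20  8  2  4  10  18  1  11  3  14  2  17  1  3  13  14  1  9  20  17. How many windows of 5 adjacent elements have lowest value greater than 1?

5

[14, 1, 13, 14, 20] → min 1
[1, 13, 14, 20, 8] → min 1
[13, 14, 20, 8, 2] → min 2  > 1 ✓
[14, 20, 8, 2, 4] → min 2  > 1 ✓
[20, 8, 2, 4, 10] → min 2  > 1 ✓
[8, 2, 4, 10, 18] → min 2  > 1 ✓
[2, 4, 10, 18, 1] → min 1
[4, 10, 18, 1, 11] → min 1
[10, 18, 1, 11, 3] → min 1
[18, 1, 11, 3, 14] → min 1
[1, 11, 3, 14, 2] → min 1
[11, 3, 14, 2, 17] → min 2  > 1 ✓
[3, 14, 2, 17, 1] → min 1
[14, 2, 17, 1, 3] → min 1
[2, 17, 1, 3, 13] → min 1
[17, 1, 3, 13, 14] → min 1
[1, 3, 13, 14, 1] → min 1
[3, 13, 14, 1, 9] → min 1
[13, 14, 1, 9, 20] → min 1
[14, 1, 9, 20, 17] → min 1
5 windows satisfy the condition.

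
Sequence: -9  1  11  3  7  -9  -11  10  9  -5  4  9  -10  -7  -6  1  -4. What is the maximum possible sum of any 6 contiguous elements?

17

(-9, 1, 11, 3, 7, -9) → sum 4
(1, 11, 3, 7, -9, -11) → sum 2
(11, 3, 7, -9, -11, 10) → sum 11
(3, 7, -9, -11, 10, 9) → sum 9
(7, -9, -11, 10, 9, -5) → sum 1
(-9, -11, 10, 9, -5, 4) → sum -2
(-11, 10, 9, -5, 4, 9) → sum 16
(10, 9, -5, 4, 9, -10) → sum 17
(9, -5, 4, 9, -10, -7) → sum 0
(-5, 4, 9, -10, -7, -6) → sum -15
(4, 9, -10, -7, -6, 1) → sum -9
(9, -10, -7, -6, 1, -4) → sum -17
Maximum of these is 17.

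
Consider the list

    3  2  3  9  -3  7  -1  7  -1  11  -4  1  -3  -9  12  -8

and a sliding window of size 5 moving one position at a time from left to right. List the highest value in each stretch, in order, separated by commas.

Sliding a size-5 window across the 16 values:
[3, 2, 3, 9, -3] → max 9
[2, 3, 9, -3, 7] → max 9
[3, 9, -3, 7, -1] → max 9
[9, -3, 7, -1, 7] → max 9
[-3, 7, -1, 7, -1] → max 7
[7, -1, 7, -1, 11] → max 11
[-1, 7, -1, 11, -4] → max 11
[7, -1, 11, -4, 1] → max 11
[-1, 11, -4, 1, -3] → max 11
[11, -4, 1, -3, -9] → max 11
[-4, 1, -3, -9, 12] → max 12
[1, -3, -9, 12, -8] → max 12

9, 9, 9, 9, 7, 11, 11, 11, 11, 11, 12, 12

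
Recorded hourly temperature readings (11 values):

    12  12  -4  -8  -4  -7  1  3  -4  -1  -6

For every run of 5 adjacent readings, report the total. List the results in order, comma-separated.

12 12 -4 -8 -4 → sum 8
12 -4 -8 -4 -7 → sum -11
-4 -8 -4 -7 1 → sum -22
-8 -4 -7 1 3 → sum -15
-4 -7 1 3 -4 → sum -11
-7 1 3 -4 -1 → sum -8
1 3 -4 -1 -6 → sum -7

8, -11, -22, -15, -11, -8, -7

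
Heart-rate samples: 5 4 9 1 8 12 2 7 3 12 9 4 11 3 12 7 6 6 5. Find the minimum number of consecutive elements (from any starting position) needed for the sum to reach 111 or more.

Extend right; whenever the sum reaches 111, record the length and shrink from the left:
add 5: running sum 5 < 111
add 4: running sum 9 < 111
add 9: running sum 18 < 111
add 1: running sum 19 < 111
add 8: running sum 27 < 111
add 12: running sum 39 < 111
add 2: running sum 41 < 111
add 7: running sum 48 < 111
add 3: running sum 51 < 111
add 12: running sum 63 < 111
add 9: running sum 72 < 111
add 4: running sum 76 < 111
add 11: running sum 87 < 111
add 3: running sum 90 < 111
add 12: running sum 102 < 111
add 7: running sum 109 < 111
end 16: [5, 4, 9, 1, 8, 12, 2, 7, 3, 12, 9, 4, 11, 3, 12, 7, 6] sum 115, len 17
end 17: [9, 1, 8, 12, 2, 7, 3, 12, 9, 4, 11, 3, 12, 7, 6, 6] sum 112, len 16
end 18: [9, 1, 8, 12, 2, 7, 3, 12, 9, 4, 11, 3, 12, 7, 6, 6, 5] sum 117, len 17
Shortest qualifying length: 16.

16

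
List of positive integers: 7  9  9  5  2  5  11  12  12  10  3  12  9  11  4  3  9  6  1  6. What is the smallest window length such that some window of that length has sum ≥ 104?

Extend right; whenever the sum reaches 104, record the length and shrink from the left:
add 7: running sum 7 < 104
add 9: running sum 16 < 104
add 9: running sum 25 < 104
add 5: running sum 30 < 104
add 2: running sum 32 < 104
add 5: running sum 37 < 104
add 11: running sum 48 < 104
add 12: running sum 60 < 104
add 12: running sum 72 < 104
add 10: running sum 82 < 104
add 3: running sum 85 < 104
add 12: running sum 97 < 104
end 12: [7, 9, 9, 5, 2, 5, 11, 12, 12, 10, 3, 12, 9] sum 106, len 13
end 13: [9, 9, 5, 2, 5, 11, 12, 12, 10, 3, 12, 9, 11] sum 110, len 13
end 14: [9, 5, 2, 5, 11, 12, 12, 10, 3, 12, 9, 11, 4] sum 105, len 13
end 15: [9, 5, 2, 5, 11, 12, 12, 10, 3, 12, 9, 11, 4, 3] sum 108, len 14
end 16: [5, 2, 5, 11, 12, 12, 10, 3, 12, 9, 11, 4, 3, 9] sum 108, len 14
end 17: [5, 11, 12, 12, 10, 3, 12, 9, 11, 4, 3, 9, 6] sum 107, len 13
end 18: [5, 11, 12, 12, 10, 3, 12, 9, 11, 4, 3, 9, 6, 1] sum 108, len 14
end 19: [11, 12, 12, 10, 3, 12, 9, 11, 4, 3, 9, 6, 1, 6] sum 109, len 14
Shortest qualifying length: 13.

13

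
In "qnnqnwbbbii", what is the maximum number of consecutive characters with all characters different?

add q: [q] len 1
add n: [q, n] len 2
add n (repeat n, move left end past it): [n] len 1
add q: [n, q] len 2
add n (repeat n, move left end past it): [q, n] len 2
add w: [q, n, w] len 3
add b: [q, n, w, b] len 4
add b (repeat b, move left end past it): [b] len 1
add b (repeat b, move left end past it): [b] len 1
add i: [b, i] len 2
add i (repeat i, move left end past it): [i] len 1
Longest all-distinct length: 4.

4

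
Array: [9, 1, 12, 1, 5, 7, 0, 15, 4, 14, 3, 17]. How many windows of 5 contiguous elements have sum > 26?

6

[9, 1, 12, 1, 5] → sum 28  > 26 ✓
[1, 12, 1, 5, 7] → sum 26
[12, 1, 5, 7, 0] → sum 25
[1, 5, 7, 0, 15] → sum 28  > 26 ✓
[5, 7, 0, 15, 4] → sum 31  > 26 ✓
[7, 0, 15, 4, 14] → sum 40  > 26 ✓
[0, 15, 4, 14, 3] → sum 36  > 26 ✓
[15, 4, 14, 3, 17] → sum 53  > 26 ✓
6 windows satisfy the condition.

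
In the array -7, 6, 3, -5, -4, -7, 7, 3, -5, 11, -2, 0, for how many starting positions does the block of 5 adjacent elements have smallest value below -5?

(-7, 6, 3, -5, -4) → min -7  < -5 ✓
(6, 3, -5, -4, -7) → min -7  < -5 ✓
(3, -5, -4, -7, 7) → min -7  < -5 ✓
(-5, -4, -7, 7, 3) → min -7  < -5 ✓
(-4, -7, 7, 3, -5) → min -7  < -5 ✓
(-7, 7, 3, -5, 11) → min -7  < -5 ✓
(7, 3, -5, 11, -2) → min -5
(3, -5, 11, -2, 0) → min -5
6 windows satisfy the condition.

6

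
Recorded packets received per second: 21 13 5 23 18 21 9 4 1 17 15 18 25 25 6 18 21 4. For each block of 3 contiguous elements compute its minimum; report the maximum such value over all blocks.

(21, 13, 5) → min 5
(13, 5, 23) → min 5
(5, 23, 18) → min 5
(23, 18, 21) → min 18
(18, 21, 9) → min 9
(21, 9, 4) → min 4
(9, 4, 1) → min 1
(4, 1, 17) → min 1
(1, 17, 15) → min 1
(17, 15, 18) → min 15
(15, 18, 25) → min 15
(18, 25, 25) → min 18
(25, 25, 6) → min 6
(25, 6, 18) → min 6
(6, 18, 21) → min 6
(18, 21, 4) → min 4
Maximum of these is 18.

18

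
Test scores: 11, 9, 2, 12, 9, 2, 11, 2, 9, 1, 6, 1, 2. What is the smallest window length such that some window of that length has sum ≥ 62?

9

Extend right; whenever the sum reaches 62, record the length and shrink from the left:
add 11: running sum 11 < 62
add 9: running sum 20 < 62
add 2: running sum 22 < 62
add 12: running sum 34 < 62
add 9: running sum 43 < 62
add 2: running sum 45 < 62
add 11: running sum 56 < 62
add 2: running sum 58 < 62
add 9: shortest ending here [11, 9, 2, 12, 9, 2, 11, 2, 9] sum 67, len 9
add 1: shortest ending here [11, 9, 2, 12, 9, 2, 11, 2, 9, 1] sum 68, len 10
add 6: shortest ending here [9, 2, 12, 9, 2, 11, 2, 9, 1, 6] sum 63, len 10
add 1: shortest ending here [9, 2, 12, 9, 2, 11, 2, 9, 1, 6, 1] sum 64, len 11
add 2: shortest ending here [9, 2, 12, 9, 2, 11, 2, 9, 1, 6, 1, 2] sum 66, len 12
Shortest qualifying length: 9.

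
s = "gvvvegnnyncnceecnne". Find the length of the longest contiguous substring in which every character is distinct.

4

[g] len 1
[g, v] len 2
[v] len 1
[v] len 1
[v, e] len 2
[v, e, g] len 3
[v, e, g, n] len 4
[n] len 1
[n, y] len 2
[y, n] len 2
[y, n, c] len 3
[c, n] len 2
[n, c] len 2
[n, c, e] len 3
[e] len 1
[e, c] len 2
[e, c, n] len 3
[n] len 1
[n, e] len 2
Longest all-distinct length: 4.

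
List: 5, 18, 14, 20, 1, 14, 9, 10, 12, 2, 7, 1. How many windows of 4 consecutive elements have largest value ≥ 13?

(5, 18, 14, 20) → max 20  ≥ 13 ✓
(18, 14, 20, 1) → max 20  ≥ 13 ✓
(14, 20, 1, 14) → max 20  ≥ 13 ✓
(20, 1, 14, 9) → max 20  ≥ 13 ✓
(1, 14, 9, 10) → max 14  ≥ 13 ✓
(14, 9, 10, 12) → max 14  ≥ 13 ✓
(9, 10, 12, 2) → max 12
(10, 12, 2, 7) → max 12
(12, 2, 7, 1) → max 12
6 windows satisfy the condition.

6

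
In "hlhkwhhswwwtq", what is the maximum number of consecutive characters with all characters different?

add h: [h] len 1
add l: [h, l] len 2
add h (repeat h, move left end past it): [l, h] len 2
add k: [l, h, k] len 3
add w: [l, h, k, w] len 4
add h (repeat h, move left end past it): [k, w, h] len 3
add h (repeat h, move left end past it): [h] len 1
add s: [h, s] len 2
add w: [h, s, w] len 3
add w (repeat w, move left end past it): [w] len 1
add w (repeat w, move left end past it): [w] len 1
add t: [w, t] len 2
add q: [w, t, q] len 3
Longest all-distinct length: 4.

4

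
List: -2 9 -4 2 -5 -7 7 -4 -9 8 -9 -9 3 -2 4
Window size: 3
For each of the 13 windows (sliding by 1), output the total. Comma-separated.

-2 9 -4 → sum 3
9 -4 2 → sum 7
-4 2 -5 → sum -7
2 -5 -7 → sum -10
-5 -7 7 → sum -5
-7 7 -4 → sum -4
7 -4 -9 → sum -6
-4 -9 8 → sum -5
-9 8 -9 → sum -10
8 -9 -9 → sum -10
-9 -9 3 → sum -15
-9 3 -2 → sum -8
3 -2 4 → sum 5

3, 7, -7, -10, -5, -4, -6, -5, -10, -10, -15, -8, 5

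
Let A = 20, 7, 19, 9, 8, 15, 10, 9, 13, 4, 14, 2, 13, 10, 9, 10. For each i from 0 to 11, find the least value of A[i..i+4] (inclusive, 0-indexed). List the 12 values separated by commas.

7, 7, 8, 8, 8, 4, 4, 2, 2, 2, 2, 2

Sliding a size-5 window across the 16 values:
(20, 7, 19, 9, 8) → min 7
(7, 19, 9, 8, 15) → min 7
(19, 9, 8, 15, 10) → min 8
(9, 8, 15, 10, 9) → min 8
(8, 15, 10, 9, 13) → min 8
(15, 10, 9, 13, 4) → min 4
(10, 9, 13, 4, 14) → min 4
(9, 13, 4, 14, 2) → min 2
(13, 4, 14, 2, 13) → min 2
(4, 14, 2, 13, 10) → min 2
(14, 2, 13, 10, 9) → min 2
(2, 13, 10, 9, 10) → min 2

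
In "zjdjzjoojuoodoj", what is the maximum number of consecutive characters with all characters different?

[z] len 1
[z, j] len 2
[z, j, d] len 3
[d, j] len 2
[d, j, z] len 3
[z, j] len 2
[z, j, o] len 3
[o] len 1
[o, j] len 2
[o, j, u] len 3
[j, u, o] len 3
[o] len 1
[o, d] len 2
[d, o] len 2
[d, o, j] len 3
Longest all-distinct length: 3.

3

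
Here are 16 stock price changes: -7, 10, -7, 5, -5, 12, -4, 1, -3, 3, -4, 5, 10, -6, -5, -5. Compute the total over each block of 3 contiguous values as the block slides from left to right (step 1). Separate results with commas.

[-7, 10, -7] → sum -4
[10, -7, 5] → sum 8
[-7, 5, -5] → sum -7
[5, -5, 12] → sum 12
[-5, 12, -4] → sum 3
[12, -4, 1] → sum 9
[-4, 1, -3] → sum -6
[1, -3, 3] → sum 1
[-3, 3, -4] → sum -4
[3, -4, 5] → sum 4
[-4, 5, 10] → sum 11
[5, 10, -6] → sum 9
[10, -6, -5] → sum -1
[-6, -5, -5] → sum -16

-4, 8, -7, 12, 3, 9, -6, 1, -4, 4, 11, 9, -1, -16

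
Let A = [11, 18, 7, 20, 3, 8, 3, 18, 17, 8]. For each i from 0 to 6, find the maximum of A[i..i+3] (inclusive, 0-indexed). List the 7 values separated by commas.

20, 20, 20, 20, 18, 18, 18

Sliding a size-4 window across the 10 values:
[11, 18, 7, 20] → max 20
[18, 7, 20, 3] → max 20
[7, 20, 3, 8] → max 20
[20, 3, 8, 3] → max 20
[3, 8, 3, 18] → max 18
[8, 3, 18, 17] → max 18
[3, 18, 17, 8] → max 18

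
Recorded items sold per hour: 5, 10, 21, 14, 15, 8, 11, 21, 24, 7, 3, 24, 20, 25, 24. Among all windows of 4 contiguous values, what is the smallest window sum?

[5, 10, 21, 14] → sum 50
[10, 21, 14, 15] → sum 60
[21, 14, 15, 8] → sum 58
[14, 15, 8, 11] → sum 48
[15, 8, 11, 21] → sum 55
[8, 11, 21, 24] → sum 64
[11, 21, 24, 7] → sum 63
[21, 24, 7, 3] → sum 55
[24, 7, 3, 24] → sum 58
[7, 3, 24, 20] → sum 54
[3, 24, 20, 25] → sum 72
[24, 20, 25, 24] → sum 93
Smallest of these is 48.

48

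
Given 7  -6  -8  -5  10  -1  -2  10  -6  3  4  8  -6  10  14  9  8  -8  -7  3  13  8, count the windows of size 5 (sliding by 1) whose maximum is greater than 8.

17

[7, -6, -8, -5, 10] → max 10  > 8 ✓
[-6, -8, -5, 10, -1] → max 10  > 8 ✓
[-8, -5, 10, -1, -2] → max 10  > 8 ✓
[-5, 10, -1, -2, 10] → max 10  > 8 ✓
[10, -1, -2, 10, -6] → max 10  > 8 ✓
[-1, -2, 10, -6, 3] → max 10  > 8 ✓
[-2, 10, -6, 3, 4] → max 10  > 8 ✓
[10, -6, 3, 4, 8] → max 10  > 8 ✓
[-6, 3, 4, 8, -6] → max 8
[3, 4, 8, -6, 10] → max 10  > 8 ✓
[4, 8, -6, 10, 14] → max 14  > 8 ✓
[8, -6, 10, 14, 9] → max 14  > 8 ✓
[-6, 10, 14, 9, 8] → max 14  > 8 ✓
[10, 14, 9, 8, -8] → max 14  > 8 ✓
[14, 9, 8, -8, -7] → max 14  > 8 ✓
[9, 8, -8, -7, 3] → max 9  > 8 ✓
[8, -8, -7, 3, 13] → max 13  > 8 ✓
[-8, -7, 3, 13, 8] → max 13  > 8 ✓
17 windows satisfy the condition.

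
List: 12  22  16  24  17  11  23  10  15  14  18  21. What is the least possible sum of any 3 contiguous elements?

39

Window sums for each of the 10 positions:
(12, 22, 16) → sum 50
(22, 16, 24) → sum 62
(16, 24, 17) → sum 57
(24, 17, 11) → sum 52
(17, 11, 23) → sum 51
(11, 23, 10) → sum 44
(23, 10, 15) → sum 48
(10, 15, 14) → sum 39
(15, 14, 18) → sum 47
(14, 18, 21) → sum 53
Least of these is 39.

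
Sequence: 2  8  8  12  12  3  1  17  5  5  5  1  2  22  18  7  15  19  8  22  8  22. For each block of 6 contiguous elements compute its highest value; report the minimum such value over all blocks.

[2, 8, 8, 12, 12, 3] → max 12
[8, 8, 12, 12, 3, 1] → max 12
[8, 12, 12, 3, 1, 17] → max 17
[12, 12, 3, 1, 17, 5] → max 17
[12, 3, 1, 17, 5, 5] → max 17
[3, 1, 17, 5, 5, 5] → max 17
[1, 17, 5, 5, 5, 1] → max 17
[17, 5, 5, 5, 1, 2] → max 17
[5, 5, 5, 1, 2, 22] → max 22
[5, 5, 1, 2, 22, 18] → max 22
[5, 1, 2, 22, 18, 7] → max 22
[1, 2, 22, 18, 7, 15] → max 22
[2, 22, 18, 7, 15, 19] → max 22
[22, 18, 7, 15, 19, 8] → max 22
[18, 7, 15, 19, 8, 22] → max 22
[7, 15, 19, 8, 22, 8] → max 22
[15, 19, 8, 22, 8, 22] → max 22
Minimum of these is 12.

12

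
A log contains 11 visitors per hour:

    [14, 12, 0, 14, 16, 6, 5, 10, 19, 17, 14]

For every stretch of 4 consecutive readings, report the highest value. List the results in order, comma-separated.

Sliding a size-4 window across the 11 values:
(14, 12, 0, 14) → max 14
(12, 0, 14, 16) → max 16
(0, 14, 16, 6) → max 16
(14, 16, 6, 5) → max 16
(16, 6, 5, 10) → max 16
(6, 5, 10, 19) → max 19
(5, 10, 19, 17) → max 19
(10, 19, 17, 14) → max 19

14, 16, 16, 16, 16, 19, 19, 19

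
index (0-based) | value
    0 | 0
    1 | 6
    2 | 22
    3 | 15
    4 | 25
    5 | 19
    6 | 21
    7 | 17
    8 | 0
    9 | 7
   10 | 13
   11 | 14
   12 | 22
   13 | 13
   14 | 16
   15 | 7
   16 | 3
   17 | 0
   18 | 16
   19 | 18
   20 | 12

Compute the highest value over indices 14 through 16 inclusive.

16

Elements at indices 14..16: 16, 7, 3
max(16, 7, 3) = 16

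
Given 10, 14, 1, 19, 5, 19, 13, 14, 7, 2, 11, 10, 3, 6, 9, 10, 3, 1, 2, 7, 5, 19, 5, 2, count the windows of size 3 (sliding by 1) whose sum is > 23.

12

(10, 14, 1) → sum 25  > 23 ✓
(14, 1, 19) → sum 34  > 23 ✓
(1, 19, 5) → sum 25  > 23 ✓
(19, 5, 19) → sum 43  > 23 ✓
(5, 19, 13) → sum 37  > 23 ✓
(19, 13, 14) → sum 46  > 23 ✓
(13, 14, 7) → sum 34  > 23 ✓
(14, 7, 2) → sum 23
(7, 2, 11) → sum 20
(2, 11, 10) → sum 23
(11, 10, 3) → sum 24  > 23 ✓
(10, 3, 6) → sum 19
(3, 6, 9) → sum 18
(6, 9, 10) → sum 25  > 23 ✓
(9, 10, 3) → sum 22
(10, 3, 1) → sum 14
(3, 1, 2) → sum 6
(1, 2, 7) → sum 10
(2, 7, 5) → sum 14
(7, 5, 19) → sum 31  > 23 ✓
(5, 19, 5) → sum 29  > 23 ✓
(19, 5, 2) → sum 26  > 23 ✓
12 windows satisfy the condition.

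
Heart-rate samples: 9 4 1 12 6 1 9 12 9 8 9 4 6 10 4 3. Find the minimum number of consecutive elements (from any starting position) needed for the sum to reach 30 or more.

3

Extend right; whenever the sum reaches 30, record the length and shrink from the left:
add 9: running sum 9 < 30
add 4: running sum 13 < 30
add 1: running sum 14 < 30
add 12: running sum 26 < 30
add 6: shortest ending here [9, 4, 1, 12, 6] sum 32, len 5
add 1: shortest ending here [9, 4, 1, 12, 6, 1] sum 33, len 6
add 9: shortest ending here [4, 1, 12, 6, 1, 9] sum 33, len 6
add 12: shortest ending here [12, 6, 1, 9, 12] sum 40, len 5
add 9: shortest ending here [9, 12, 9] sum 30, len 3
add 8: shortest ending here [9, 12, 9, 8] sum 38, len 4
add 9: shortest ending here [12, 9, 8, 9] sum 38, len 4
add 4: shortest ending here [9, 8, 9, 4] sum 30, len 4
add 6: shortest ending here [9, 8, 9, 4, 6] sum 36, len 5
add 10: shortest ending here [8, 9, 4, 6, 10] sum 37, len 5
add 4: shortest ending here [9, 4, 6, 10, 4] sum 33, len 5
add 3: shortest ending here [9, 4, 6, 10, 4, 3] sum 36, len 6
Shortest qualifying length: 3.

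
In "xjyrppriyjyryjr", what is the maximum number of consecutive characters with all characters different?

5

add x: [x] len 1
add j: [x, j] len 2
add y: [x, j, y] len 3
add r: [x, j, y, r] len 4
add p: [x, j, y, r, p] len 5
add p (repeat p, move left end past it): [p] len 1
add r: [p, r] len 2
add i: [p, r, i] len 3
add y: [p, r, i, y] len 4
add j: [p, r, i, y, j] len 5
add y (repeat y, move left end past it): [j, y] len 2
add r: [j, y, r] len 3
add y (repeat y, move left end past it): [r, y] len 2
add j: [r, y, j] len 3
add r (repeat r, move left end past it): [y, j, r] len 3
Longest all-distinct length: 5.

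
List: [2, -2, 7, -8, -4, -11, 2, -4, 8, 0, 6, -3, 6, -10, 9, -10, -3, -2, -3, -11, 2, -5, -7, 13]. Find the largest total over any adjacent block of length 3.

[2, -2, 7] → sum 7
[-2, 7, -8] → sum -3
[7, -8, -4] → sum -5
[-8, -4, -11] → sum -23
[-4, -11, 2] → sum -13
[-11, 2, -4] → sum -13
[2, -4, 8] → sum 6
[-4, 8, 0] → sum 4
[8, 0, 6] → sum 14
[0, 6, -3] → sum 3
[6, -3, 6] → sum 9
[-3, 6, -10] → sum -7
[6, -10, 9] → sum 5
[-10, 9, -10] → sum -11
[9, -10, -3] → sum -4
[-10, -3, -2] → sum -15
[-3, -2, -3] → sum -8
[-2, -3, -11] → sum -16
[-3, -11, 2] → sum -12
[-11, 2, -5] → sum -14
[2, -5, -7] → sum -10
[-5, -7, 13] → sum 1
Largest of these is 14.

14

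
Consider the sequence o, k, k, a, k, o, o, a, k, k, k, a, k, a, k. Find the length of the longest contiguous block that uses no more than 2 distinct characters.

[o] 1 distinct, len 1
[o, k] 2 distinct, len 2
[o, k, k] 2 distinct, len 3
[k, k, a] 2 distinct, len 3
[k, k, a, k] 2 distinct, len 4
[k, o] 2 distinct, len 2
[k, o, o] 2 distinct, len 3
[o, o, a] 2 distinct, len 3
[a, k] 2 distinct, len 2
[a, k, k] 2 distinct, len 3
[a, k, k, k] 2 distinct, len 4
[a, k, k, k, a] 2 distinct, len 5
[a, k, k, k, a, k] 2 distinct, len 6
[a, k, k, k, a, k, a] 2 distinct, len 7
[a, k, k, k, a, k, a, k] 2 distinct, len 8
Longest length with ≤2 distinct: 8.

8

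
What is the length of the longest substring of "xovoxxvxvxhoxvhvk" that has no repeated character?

4

[x] len 1
[x, o] len 2
[x, o, v] len 3
[v, o] len 2
[v, o, x] len 3
[x] len 1
[x, v] len 2
[v, x] len 2
[x, v] len 2
[v, x] len 2
[v, x, h] len 3
[v, x, h, o] len 4
[h, o, x] len 3
[h, o, x, v] len 4
[o, x, v, h] len 4
[h, v] len 2
[h, v, k] len 3
Longest all-distinct length: 4.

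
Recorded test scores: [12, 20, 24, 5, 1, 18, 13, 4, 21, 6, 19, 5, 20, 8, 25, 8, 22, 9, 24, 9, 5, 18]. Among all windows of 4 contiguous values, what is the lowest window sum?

36

Each size-4 window and its sum:
[12, 20, 24, 5] → sum 61
[20, 24, 5, 1] → sum 50
[24, 5, 1, 18] → sum 48
[5, 1, 18, 13] → sum 37
[1, 18, 13, 4] → sum 36
[18, 13, 4, 21] → sum 56
[13, 4, 21, 6] → sum 44
[4, 21, 6, 19] → sum 50
[21, 6, 19, 5] → sum 51
[6, 19, 5, 20] → sum 50
[19, 5, 20, 8] → sum 52
[5, 20, 8, 25] → sum 58
[20, 8, 25, 8] → sum 61
[8, 25, 8, 22] → sum 63
[25, 8, 22, 9] → sum 64
[8, 22, 9, 24] → sum 63
[22, 9, 24, 9] → sum 64
[9, 24, 9, 5] → sum 47
[24, 9, 5, 18] → sum 56
Lowest of these is 36.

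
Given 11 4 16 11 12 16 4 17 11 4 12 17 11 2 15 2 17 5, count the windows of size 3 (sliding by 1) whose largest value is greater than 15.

13

[11, 4, 16] → max 16  > 15 ✓
[4, 16, 11] → max 16  > 15 ✓
[16, 11, 12] → max 16  > 15 ✓
[11, 12, 16] → max 16  > 15 ✓
[12, 16, 4] → max 16  > 15 ✓
[16, 4, 17] → max 17  > 15 ✓
[4, 17, 11] → max 17  > 15 ✓
[17, 11, 4] → max 17  > 15 ✓
[11, 4, 12] → max 12
[4, 12, 17] → max 17  > 15 ✓
[12, 17, 11] → max 17  > 15 ✓
[17, 11, 2] → max 17  > 15 ✓
[11, 2, 15] → max 15
[2, 15, 2] → max 15
[15, 2, 17] → max 17  > 15 ✓
[2, 17, 5] → max 17  > 15 ✓
13 windows satisfy the condition.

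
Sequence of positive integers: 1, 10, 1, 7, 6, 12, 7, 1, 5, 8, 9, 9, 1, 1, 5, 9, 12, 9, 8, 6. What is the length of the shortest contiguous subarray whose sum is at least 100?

15

add 1: running sum 1 < 100
add 10: running sum 11 < 100
add 1: running sum 12 < 100
add 7: running sum 19 < 100
add 6: running sum 25 < 100
add 12: running sum 37 < 100
add 7: running sum 44 < 100
add 1: running sum 45 < 100
add 5: running sum 50 < 100
add 8: running sum 58 < 100
add 9: running sum 67 < 100
add 9: running sum 76 < 100
add 1: running sum 77 < 100
add 1: running sum 78 < 100
add 5: running sum 83 < 100
add 9: running sum 92 < 100
add 12: shortest ending here [10, 1, 7, 6, 12, 7, 1, 5, 8, 9, 9, 1, 1, 5, 9, 12] sum 103, len 16
add 9: shortest ending here [7, 6, 12, 7, 1, 5, 8, 9, 9, 1, 1, 5, 9, 12, 9] sum 101, len 15
add 8: shortest ending here [6, 12, 7, 1, 5, 8, 9, 9, 1, 1, 5, 9, 12, 9, 8] sum 102, len 15
add 6: shortest ending here [12, 7, 1, 5, 8, 9, 9, 1, 1, 5, 9, 12, 9, 8, 6] sum 102, len 15
Shortest qualifying length: 15.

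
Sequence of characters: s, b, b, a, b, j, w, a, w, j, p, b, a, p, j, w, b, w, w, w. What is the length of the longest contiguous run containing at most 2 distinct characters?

5

add s: window [s] (1 distinct), len 1
add b: window [s, b] (2 distinct), len 2
add b: window [s, b, b] (2 distinct), len 3
add a: window [b, b, a] (2 distinct), len 3
add b: window [b, b, a, b] (2 distinct), len 4
add j: window [b, j] (2 distinct), len 2
add w: window [j, w] (2 distinct), len 2
add a: window [w, a] (2 distinct), len 2
add w: window [w, a, w] (2 distinct), len 3
add j: window [w, j] (2 distinct), len 2
add p: window [j, p] (2 distinct), len 2
add b: window [p, b] (2 distinct), len 2
add a: window [b, a] (2 distinct), len 2
add p: window [a, p] (2 distinct), len 2
add j: window [p, j] (2 distinct), len 2
add w: window [j, w] (2 distinct), len 2
add b: window [w, b] (2 distinct), len 2
add w: window [w, b, w] (2 distinct), len 3
add w: window [w, b, w, w] (2 distinct), len 4
add w: window [w, b, w, w, w] (2 distinct), len 5
Longest length with ≤2 distinct: 5.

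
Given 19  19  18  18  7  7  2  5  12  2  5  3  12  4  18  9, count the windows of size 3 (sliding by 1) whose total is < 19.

19 19 18 → sum 56
19 18 18 → sum 55
18 18 7 → sum 43
18 7 7 → sum 32
7 7 2 → sum 16  < 19 ✓
7 2 5 → sum 14  < 19 ✓
2 5 12 → sum 19
5 12 2 → sum 19
12 2 5 → sum 19
2 5 3 → sum 10  < 19 ✓
5 3 12 → sum 20
3 12 4 → sum 19
12 4 18 → sum 34
4 18 9 → sum 31
3 windows satisfy the condition.

3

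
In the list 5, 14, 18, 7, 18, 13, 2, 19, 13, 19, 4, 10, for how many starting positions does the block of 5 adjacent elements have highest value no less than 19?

5

(5, 14, 18, 7, 18) → max 18
(14, 18, 7, 18, 13) → max 18
(18, 7, 18, 13, 2) → max 18
(7, 18, 13, 2, 19) → max 19  ≥ 19 ✓
(18, 13, 2, 19, 13) → max 19  ≥ 19 ✓
(13, 2, 19, 13, 19) → max 19  ≥ 19 ✓
(2, 19, 13, 19, 4) → max 19  ≥ 19 ✓
(19, 13, 19, 4, 10) → max 19  ≥ 19 ✓
5 windows satisfy the condition.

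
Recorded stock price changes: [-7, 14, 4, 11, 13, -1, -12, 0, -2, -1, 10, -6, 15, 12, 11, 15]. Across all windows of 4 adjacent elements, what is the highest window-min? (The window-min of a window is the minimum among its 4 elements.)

11

-7 14 4 11 → min -7
14 4 11 13 → min 4
4 11 13 -1 → min -1
11 13 -1 -12 → min -12
13 -1 -12 0 → min -12
-1 -12 0 -2 → min -12
-12 0 -2 -1 → min -12
0 -2 -1 10 → min -2
-2 -1 10 -6 → min -6
-1 10 -6 15 → min -6
10 -6 15 12 → min -6
-6 15 12 11 → min -6
15 12 11 15 → min 11
Highest of these is 11.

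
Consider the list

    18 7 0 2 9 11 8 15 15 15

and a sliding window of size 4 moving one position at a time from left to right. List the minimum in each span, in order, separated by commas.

Sliding a size-4 window across the 10 values:
18 7 0 2 → min 0
7 0 2 9 → min 0
0 2 9 11 → min 0
2 9 11 8 → min 2
9 11 8 15 → min 8
11 8 15 15 → min 8
8 15 15 15 → min 8

0, 0, 0, 2, 8, 8, 8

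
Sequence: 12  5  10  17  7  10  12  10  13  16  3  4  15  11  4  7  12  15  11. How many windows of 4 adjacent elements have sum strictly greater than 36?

12

12 5 10 17 → sum 44  > 36 ✓
5 10 17 7 → sum 39  > 36 ✓
10 17 7 10 → sum 44  > 36 ✓
17 7 10 12 → sum 46  > 36 ✓
7 10 12 10 → sum 39  > 36 ✓
10 12 10 13 → sum 45  > 36 ✓
12 10 13 16 → sum 51  > 36 ✓
10 13 16 3 → sum 42  > 36 ✓
13 16 3 4 → sum 36
16 3 4 15 → sum 38  > 36 ✓
3 4 15 11 → sum 33
4 15 11 4 → sum 34
15 11 4 7 → sum 37  > 36 ✓
11 4 7 12 → sum 34
4 7 12 15 → sum 38  > 36 ✓
7 12 15 11 → sum 45  > 36 ✓
12 windows satisfy the condition.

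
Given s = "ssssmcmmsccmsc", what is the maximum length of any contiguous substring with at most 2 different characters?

5

[s] 1 distinct, len 1
[s, s] 1 distinct, len 2
[s, s, s] 1 distinct, len 3
[s, s, s, s] 1 distinct, len 4
[s, s, s, s, m] 2 distinct, len 5
[m, c] 2 distinct, len 2
[m, c, m] 2 distinct, len 3
[m, c, m, m] 2 distinct, len 4
[m, m, s] 2 distinct, len 3
[s, c] 2 distinct, len 2
[s, c, c] 2 distinct, len 3
[c, c, m] 2 distinct, len 3
[m, s] 2 distinct, len 2
[s, c] 2 distinct, len 2
Longest length with ≤2 distinct: 5.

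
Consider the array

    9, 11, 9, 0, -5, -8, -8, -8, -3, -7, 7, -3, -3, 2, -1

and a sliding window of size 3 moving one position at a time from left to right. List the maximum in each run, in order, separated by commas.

11, 11, 9, 0, -5, -8, -3, -3, 7, 7, 7, 2, 2

[9, 11, 9] → max 11
[11, 9, 0] → max 11
[9, 0, -5] → max 9
[0, -5, -8] → max 0
[-5, -8, -8] → max -5
[-8, -8, -8] → max -8
[-8, -8, -3] → max -3
[-8, -3, -7] → max -3
[-3, -7, 7] → max 7
[-7, 7, -3] → max 7
[7, -3, -3] → max 7
[-3, -3, 2] → max 2
[-3, 2, -1] → max 2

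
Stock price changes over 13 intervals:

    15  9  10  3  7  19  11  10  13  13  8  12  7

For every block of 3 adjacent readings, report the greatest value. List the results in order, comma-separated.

Sliding a size-3 window across the 13 values:
(15, 9, 10) → max 15
(9, 10, 3) → max 10
(10, 3, 7) → max 10
(3, 7, 19) → max 19
(7, 19, 11) → max 19
(19, 11, 10) → max 19
(11, 10, 13) → max 13
(10, 13, 13) → max 13
(13, 13, 8) → max 13
(13, 8, 12) → max 13
(8, 12, 7) → max 12

15, 10, 10, 19, 19, 19, 13, 13, 13, 13, 12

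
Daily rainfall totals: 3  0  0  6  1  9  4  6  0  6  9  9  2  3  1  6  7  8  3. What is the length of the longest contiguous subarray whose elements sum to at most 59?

add 3: [3] sum 3, len 1
add 0: [3, 0] sum 3, len 2
add 0: [3, 0, 0] sum 3, len 3
add 6: [3, 0, 0, 6] sum 9, len 4
add 1: [3, 0, 0, 6, 1] sum 10, len 5
add 9: [3, 0, 0, 6, 1, 9] sum 19, len 6
add 4: [3, 0, 0, 6, 1, 9, 4] sum 23, len 7
add 6: [3, 0, 0, 6, 1, 9, 4, 6] sum 29, len 8
add 0: [3, 0, 0, 6, 1, 9, 4, 6, 0] sum 29, len 9
add 6: [3, 0, 0, 6, 1, 9, 4, 6, 0, 6] sum 35, len 10
add 9: [3, 0, 0, 6, 1, 9, 4, 6, 0, 6, 9] sum 44, len 11
add 9: [3, 0, 0, 6, 1, 9, 4, 6, 0, 6, 9, 9] sum 53, len 12
add 2: [3, 0, 0, 6, 1, 9, 4, 6, 0, 6, 9, 9, 2] sum 55, len 13
add 3: [3, 0, 0, 6, 1, 9, 4, 6, 0, 6, 9, 9, 2, 3] sum 58, len 14
add 1: [3, 0, 0, 6, 1, 9, 4, 6, 0, 6, 9, 9, 2, 3, 1] sum 59, len 15
add 6: [1, 9, 4, 6, 0, 6, 9, 9, 2, 3, 1, 6] sum 56, len 12
add 7: [4, 6, 0, 6, 9, 9, 2, 3, 1, 6, 7] sum 53, len 11
add 8: [6, 0, 6, 9, 9, 2, 3, 1, 6, 7, 8] sum 57, len 11
add 3: [0, 6, 9, 9, 2, 3, 1, 6, 7, 8, 3] sum 54, len 11
Longest length seen: 15.

15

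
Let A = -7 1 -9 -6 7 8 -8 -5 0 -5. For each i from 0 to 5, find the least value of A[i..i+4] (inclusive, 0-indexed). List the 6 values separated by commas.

-9, -9, -9, -8, -8, -8

Sliding a size-5 window across the 10 values:
(-7, 1, -9, -6, 7) → min -9
(1, -9, -6, 7, 8) → min -9
(-9, -6, 7, 8, -8) → min -9
(-6, 7, 8, -8, -5) → min -8
(7, 8, -8, -5, 0) → min -8
(8, -8, -5, 0, -5) → min -8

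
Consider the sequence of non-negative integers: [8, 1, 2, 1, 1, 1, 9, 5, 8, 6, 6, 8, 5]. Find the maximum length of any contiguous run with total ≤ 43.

add 8: [8] sum 8, len 1
add 1: [8, 1] sum 9, len 2
add 2: [8, 1, 2] sum 11, len 3
add 1: [8, 1, 2, 1] sum 12, len 4
add 1: [8, 1, 2, 1, 1] sum 13, len 5
add 1: [8, 1, 2, 1, 1, 1] sum 14, len 6
add 9: [8, 1, 2, 1, 1, 1, 9] sum 23, len 7
add 5: [8, 1, 2, 1, 1, 1, 9, 5] sum 28, len 8
add 8: [8, 1, 2, 1, 1, 1, 9, 5, 8] sum 36, len 9
add 6: [8, 1, 2, 1, 1, 1, 9, 5, 8, 6] sum 42, len 10
add 6: [1, 2, 1, 1, 1, 9, 5, 8, 6, 6] sum 40, len 10
add 8: [1, 9, 5, 8, 6, 6, 8] sum 43, len 7
add 5: [5, 8, 6, 6, 8, 5] sum 38, len 6
Longest length seen: 10.

10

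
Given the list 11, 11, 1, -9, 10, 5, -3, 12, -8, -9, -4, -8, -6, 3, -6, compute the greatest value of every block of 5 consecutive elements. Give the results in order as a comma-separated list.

11, 11, 10, 12, 12, 12, 12, 12, -4, 3, 3

Sliding a size-5 window across the 15 values:
(11, 11, 1, -9, 10) → max 11
(11, 1, -9, 10, 5) → max 11
(1, -9, 10, 5, -3) → max 10
(-9, 10, 5, -3, 12) → max 12
(10, 5, -3, 12, -8) → max 12
(5, -3, 12, -8, -9) → max 12
(-3, 12, -8, -9, -4) → max 12
(12, -8, -9, -4, -8) → max 12
(-8, -9, -4, -8, -6) → max -4
(-9, -4, -8, -6, 3) → max 3
(-4, -8, -6, 3, -6) → max 3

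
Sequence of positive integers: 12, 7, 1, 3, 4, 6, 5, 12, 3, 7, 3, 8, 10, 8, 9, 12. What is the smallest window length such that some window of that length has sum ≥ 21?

add 12: running sum 12 < 21
add 7: running sum 19 < 21
add 1: running sum 20 < 21
add 3: shortest ending here [12, 7, 1, 3] sum 23, len 4
add 4: shortest ending here [12, 7, 1, 3, 4] sum 27, len 5
add 6: shortest ending here [7, 1, 3, 4, 6] sum 21, len 5
add 5: shortest ending here [7, 1, 3, 4, 6, 5] sum 26, len 6
add 12: shortest ending here [6, 5, 12] sum 23, len 3
add 3: shortest ending here [6, 5, 12, 3] sum 26, len 4
add 7: shortest ending here [12, 3, 7] sum 22, len 3
add 3: shortest ending here [12, 3, 7, 3] sum 25, len 4
add 8: shortest ending here [3, 7, 3, 8] sum 21, len 4
add 10: shortest ending here [3, 8, 10] sum 21, len 3
add 8: shortest ending here [8, 10, 8] sum 26, len 3
add 9: shortest ending here [10, 8, 9] sum 27, len 3
add 12: shortest ending here [9, 12] sum 21, len 2
Shortest qualifying length: 2.

2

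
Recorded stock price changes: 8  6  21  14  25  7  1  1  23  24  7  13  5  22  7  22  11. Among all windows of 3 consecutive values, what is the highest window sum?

[8, 6, 21] → sum 35
[6, 21, 14] → sum 41
[21, 14, 25] → sum 60
[14, 25, 7] → sum 46
[25, 7, 1] → sum 33
[7, 1, 1] → sum 9
[1, 1, 23] → sum 25
[1, 23, 24] → sum 48
[23, 24, 7] → sum 54
[24, 7, 13] → sum 44
[7, 13, 5] → sum 25
[13, 5, 22] → sum 40
[5, 22, 7] → sum 34
[22, 7, 22] → sum 51
[7, 22, 11] → sum 40
Highest of these is 60.

60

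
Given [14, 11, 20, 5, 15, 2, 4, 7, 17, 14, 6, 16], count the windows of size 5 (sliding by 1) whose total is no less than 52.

14 11 20 5 15 → sum 65  ≥ 52 ✓
11 20 5 15 2 → sum 53  ≥ 52 ✓
20 5 15 2 4 → sum 46
5 15 2 4 7 → sum 33
15 2 4 7 17 → sum 45
2 4 7 17 14 → sum 44
4 7 17 14 6 → sum 48
7 17 14 6 16 → sum 60  ≥ 52 ✓
3 windows satisfy the condition.

3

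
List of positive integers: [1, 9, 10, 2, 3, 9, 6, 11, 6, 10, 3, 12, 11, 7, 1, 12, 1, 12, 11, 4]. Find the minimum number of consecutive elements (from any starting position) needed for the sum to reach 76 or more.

Extend right; whenever the sum reaches 76, record the length and shrink from the left:
add 1: running sum 1 < 76
add 9: running sum 10 < 76
add 10: running sum 20 < 76
add 2: running sum 22 < 76
add 3: running sum 25 < 76
add 9: running sum 34 < 76
add 6: running sum 40 < 76
add 11: running sum 51 < 76
add 6: running sum 57 < 76
add 10: running sum 67 < 76
add 3: running sum 70 < 76
add 12: shortest ending here [9, 10, 2, 3, 9, 6, 11, 6, 10, 3, 12] sum 81, len 11
add 11: shortest ending here [10, 2, 3, 9, 6, 11, 6, 10, 3, 12, 11] sum 83, len 11
add 7: shortest ending here [3, 9, 6, 11, 6, 10, 3, 12, 11, 7] sum 78, len 10
add 1: shortest ending here [9, 6, 11, 6, 10, 3, 12, 11, 7, 1] sum 76, len 10
add 12: shortest ending here [6, 11, 6, 10, 3, 12, 11, 7, 1, 12] sum 79, len 10
add 1: shortest ending here [6, 11, 6, 10, 3, 12, 11, 7, 1, 12, 1] sum 80, len 11
add 12: shortest ending here [11, 6, 10, 3, 12, 11, 7, 1, 12, 1, 12] sum 86, len 11
add 11: shortest ending here [10, 3, 12, 11, 7, 1, 12, 1, 12, 11] sum 80, len 10
add 4: shortest ending here [10, 3, 12, 11, 7, 1, 12, 1, 12, 11, 4] sum 84, len 11
Shortest qualifying length: 10.

10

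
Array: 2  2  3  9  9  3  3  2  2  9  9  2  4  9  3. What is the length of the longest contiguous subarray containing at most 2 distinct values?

5

add 2: window [2] (1 distinct), len 1
add 2: window [2, 2] (1 distinct), len 2
add 3: window [2, 2, 3] (2 distinct), len 3
add 9: window [3, 9] (2 distinct), len 2
add 9: window [3, 9, 9] (2 distinct), len 3
add 3: window [3, 9, 9, 3] (2 distinct), len 4
add 3: window [3, 9, 9, 3, 3] (2 distinct), len 5
add 2: window [3, 3, 2] (2 distinct), len 3
add 2: window [3, 3, 2, 2] (2 distinct), len 4
add 9: window [2, 2, 9] (2 distinct), len 3
add 9: window [2, 2, 9, 9] (2 distinct), len 4
add 2: window [2, 2, 9, 9, 2] (2 distinct), len 5
add 4: window [2, 4] (2 distinct), len 2
add 9: window [4, 9] (2 distinct), len 2
add 3: window [9, 3] (2 distinct), len 2
Longest length with ≤2 distinct: 5.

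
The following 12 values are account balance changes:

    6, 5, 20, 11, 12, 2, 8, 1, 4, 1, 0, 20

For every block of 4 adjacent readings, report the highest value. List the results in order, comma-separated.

6 5 20 11 → max 20
5 20 11 12 → max 20
20 11 12 2 → max 20
11 12 2 8 → max 12
12 2 8 1 → max 12
2 8 1 4 → max 8
8 1 4 1 → max 8
1 4 1 0 → max 4
4 1 0 20 → max 20

20, 20, 20, 12, 12, 8, 8, 4, 20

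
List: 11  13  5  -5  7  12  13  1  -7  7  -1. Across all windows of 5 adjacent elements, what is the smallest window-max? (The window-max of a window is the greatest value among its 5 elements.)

11 13 5 -5 7 → max 13
13 5 -5 7 12 → max 13
5 -5 7 12 13 → max 13
-5 7 12 13 1 → max 13
7 12 13 1 -7 → max 13
12 13 1 -7 7 → max 13
13 1 -7 7 -1 → max 13
Smallest of these is 13.

13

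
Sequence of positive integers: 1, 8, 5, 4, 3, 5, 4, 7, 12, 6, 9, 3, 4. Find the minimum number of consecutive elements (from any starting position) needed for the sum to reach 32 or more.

add 1: running sum 1 < 32
add 8: running sum 9 < 32
add 5: running sum 14 < 32
add 4: running sum 18 < 32
add 3: running sum 21 < 32
add 5: running sum 26 < 32
add 4: running sum 30 < 32
add 7: shortest ending here [8, 5, 4, 3, 5, 4, 7] sum 36, len 7
add 12: shortest ending here [4, 3, 5, 4, 7, 12] sum 35, len 6
add 6: shortest ending here [5, 4, 7, 12, 6] sum 34, len 5
add 9: shortest ending here [7, 12, 6, 9] sum 34, len 4
add 3: shortest ending here [7, 12, 6, 9, 3] sum 37, len 5
add 4: shortest ending here [12, 6, 9, 3, 4] sum 34, len 5
Shortest qualifying length: 4.

4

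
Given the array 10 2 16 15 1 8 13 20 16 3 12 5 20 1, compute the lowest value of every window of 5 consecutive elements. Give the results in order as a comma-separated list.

1, 1, 1, 1, 1, 3, 3, 3, 3, 1

(10, 2, 16, 15, 1) → min 1
(2, 16, 15, 1, 8) → min 1
(16, 15, 1, 8, 13) → min 1
(15, 1, 8, 13, 20) → min 1
(1, 8, 13, 20, 16) → min 1
(8, 13, 20, 16, 3) → min 3
(13, 20, 16, 3, 12) → min 3
(20, 16, 3, 12, 5) → min 3
(16, 3, 12, 5, 20) → min 3
(3, 12, 5, 20, 1) → min 1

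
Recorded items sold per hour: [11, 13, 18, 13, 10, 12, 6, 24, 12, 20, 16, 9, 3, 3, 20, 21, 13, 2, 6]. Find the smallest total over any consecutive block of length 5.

51

11 13 18 13 10 → sum 65
13 18 13 10 12 → sum 66
18 13 10 12 6 → sum 59
13 10 12 6 24 → sum 65
10 12 6 24 12 → sum 64
12 6 24 12 20 → sum 74
6 24 12 20 16 → sum 78
24 12 20 16 9 → sum 81
12 20 16 9 3 → sum 60
20 16 9 3 3 → sum 51
16 9 3 3 20 → sum 51
9 3 3 20 21 → sum 56
3 3 20 21 13 → sum 60
3 20 21 13 2 → sum 59
20 21 13 2 6 → sum 62
Smallest of these is 51.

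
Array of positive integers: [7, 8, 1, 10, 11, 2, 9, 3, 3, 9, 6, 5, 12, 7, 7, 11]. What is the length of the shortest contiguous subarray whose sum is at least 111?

16

add 7: running sum 7 < 111
add 8: running sum 15 < 111
add 1: running sum 16 < 111
add 10: running sum 26 < 111
add 11: running sum 37 < 111
add 2: running sum 39 < 111
add 9: running sum 48 < 111
add 3: running sum 51 < 111
add 3: running sum 54 < 111
add 9: running sum 63 < 111
add 6: running sum 69 < 111
add 5: running sum 74 < 111
add 12: running sum 86 < 111
add 7: running sum 93 < 111
add 7: running sum 100 < 111
add 11: shortest ending here [7, 8, 1, 10, 11, 2, 9, 3, 3, 9, 6, 5, 12, 7, 7, 11] sum 111, len 16
Shortest qualifying length: 16.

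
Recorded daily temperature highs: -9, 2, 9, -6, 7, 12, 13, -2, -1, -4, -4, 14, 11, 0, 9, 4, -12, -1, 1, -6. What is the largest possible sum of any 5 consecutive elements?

Window sums for each of the 16 positions:
(-9, 2, 9, -6, 7) → sum 3
(2, 9, -6, 7, 12) → sum 24
(9, -6, 7, 12, 13) → sum 35
(-6, 7, 12, 13, -2) → sum 24
(7, 12, 13, -2, -1) → sum 29
(12, 13, -2, -1, -4) → sum 18
(13, -2, -1, -4, -4) → sum 2
(-2, -1, -4, -4, 14) → sum 3
(-1, -4, -4, 14, 11) → sum 16
(-4, -4, 14, 11, 0) → sum 17
(-4, 14, 11, 0, 9) → sum 30
(14, 11, 0, 9, 4) → sum 38
(11, 0, 9, 4, -12) → sum 12
(0, 9, 4, -12, -1) → sum 0
(9, 4, -12, -1, 1) → sum 1
(4, -12, -1, 1, -6) → sum -14
Largest of these is 38.

38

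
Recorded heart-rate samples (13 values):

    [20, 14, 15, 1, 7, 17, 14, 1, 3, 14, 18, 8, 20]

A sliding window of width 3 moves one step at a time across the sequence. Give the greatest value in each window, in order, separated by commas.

20 14 15 → max 20
14 15 1 → max 15
15 1 7 → max 15
1 7 17 → max 17
7 17 14 → max 17
17 14 1 → max 17
14 1 3 → max 14
1 3 14 → max 14
3 14 18 → max 18
14 18 8 → max 18
18 8 20 → max 20

20, 15, 15, 17, 17, 17, 14, 14, 18, 18, 20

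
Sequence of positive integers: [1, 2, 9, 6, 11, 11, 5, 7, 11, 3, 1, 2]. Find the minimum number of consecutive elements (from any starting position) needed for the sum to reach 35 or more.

Extend right; whenever the sum reaches 35, record the length and shrink from the left:
add 1: running sum 1 < 35
add 2: running sum 3 < 35
add 9: running sum 12 < 35
add 6: running sum 18 < 35
add 11: running sum 29 < 35
add 11: shortest ending here [9, 6, 11, 11] sum 37, len 4
add 5: shortest ending here [9, 6, 11, 11, 5] sum 42, len 5
add 7: shortest ending here [6, 11, 11, 5, 7] sum 40, len 5
add 11: shortest ending here [11, 11, 5, 7, 11] sum 45, len 5
add 3: shortest ending here [11, 5, 7, 11, 3] sum 37, len 5
add 1: shortest ending here [11, 5, 7, 11, 3, 1] sum 38, len 6
add 2: shortest ending here [11, 5, 7, 11, 3, 1, 2] sum 40, len 7
Shortest qualifying length: 4.

4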